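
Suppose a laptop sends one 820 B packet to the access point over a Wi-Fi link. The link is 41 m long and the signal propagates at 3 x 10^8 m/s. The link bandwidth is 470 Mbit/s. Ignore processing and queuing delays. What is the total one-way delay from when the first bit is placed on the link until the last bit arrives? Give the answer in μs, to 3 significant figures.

14.1 μs

L = 820 × 8 = 6560 bits.
Transmission delay = L/R = 6560 / 470000000 = 13.9574 μs.
Propagation delay = d/s = 41 m / 300000000 m/s = 0.136667 μs.
Total = 14.1 μs.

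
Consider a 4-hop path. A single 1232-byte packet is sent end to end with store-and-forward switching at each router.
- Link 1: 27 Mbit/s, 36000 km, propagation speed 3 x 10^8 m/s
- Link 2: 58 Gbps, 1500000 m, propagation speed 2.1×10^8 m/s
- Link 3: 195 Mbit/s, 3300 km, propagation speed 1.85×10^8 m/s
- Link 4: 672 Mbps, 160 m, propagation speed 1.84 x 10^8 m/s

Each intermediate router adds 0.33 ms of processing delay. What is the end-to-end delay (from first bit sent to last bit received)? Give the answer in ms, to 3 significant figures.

L = 1232 × 8 = 9856 bits.
Transmission delays (L/R per hop): 0.365037, 0.000169931, 0.0505436, 0.0146667 ms; sum = 0.430417 ms.
Propagation delays (d/s per hop): 120, 7.14286, 17.8378, 0.000869565 ms; sum = 144.982 ms.
Processing at 3 router(s): 3 × 0.33 ms = 0.99 ms.
End-to-end = 146 ms.

146 ms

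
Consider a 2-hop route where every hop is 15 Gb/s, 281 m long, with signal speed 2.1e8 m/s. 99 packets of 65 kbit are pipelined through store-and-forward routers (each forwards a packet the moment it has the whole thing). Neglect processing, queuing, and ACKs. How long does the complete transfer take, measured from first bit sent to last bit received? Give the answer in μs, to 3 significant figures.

Per-hop transmission t_tx = L/R = 65000/15000000000 = 4.33333 μs.
Per-hop propagation t_prop = 281/210000000 = 1.3381 μs.
Pipeline fill: first packet needs 2·t_tx to clear all hops; remaining 98 packets each add one t_tx.
Total = (2+99-1)·t_tx + 2·t_prop = 100·4.33333 + 2·1.3381 = 436 μs.

436 μs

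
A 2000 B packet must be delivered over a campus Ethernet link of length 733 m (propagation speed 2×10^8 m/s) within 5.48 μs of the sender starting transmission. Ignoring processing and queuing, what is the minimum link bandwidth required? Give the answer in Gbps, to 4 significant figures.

L = 16000 bits.
Propagation delay = 733 / 200000000 = 3.665 μs.
Transmission budget = 5.48 − 3.665 = 1.815 μs.
R ≥ L / t_tx = 16000 bits / 1.815e-06 s = 8.815 Gbps.

8.815 Gbps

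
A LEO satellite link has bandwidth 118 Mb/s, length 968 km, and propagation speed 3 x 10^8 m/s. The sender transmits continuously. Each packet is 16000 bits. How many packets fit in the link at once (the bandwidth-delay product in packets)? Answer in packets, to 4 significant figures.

23.80 packets

Propagation delay = 968000 / 300000000 = 0.00322667 s.
BDP = R × t_prop = 118000000 × 0.00322667 = 380747 bits.
In packets of 16000 bits: 23.80 packets.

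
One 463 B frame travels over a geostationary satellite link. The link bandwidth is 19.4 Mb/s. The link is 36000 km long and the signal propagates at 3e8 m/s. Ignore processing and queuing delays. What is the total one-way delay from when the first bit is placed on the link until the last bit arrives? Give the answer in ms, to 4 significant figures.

L = 463 × 8 = 3704 bits.
Transmission delay = L/R = 3704 / 19400000 = 0.190928 ms.
Propagation delay = d/s = 36000000 m / 300000000 m/s = 120 ms.
Total = 120.2 ms.

120.2 ms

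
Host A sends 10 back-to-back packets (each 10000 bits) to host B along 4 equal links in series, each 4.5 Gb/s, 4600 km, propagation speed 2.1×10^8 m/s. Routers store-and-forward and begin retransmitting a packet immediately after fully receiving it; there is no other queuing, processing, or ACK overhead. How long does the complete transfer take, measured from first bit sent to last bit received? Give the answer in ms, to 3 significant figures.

Per-hop transmission t_tx = L/R = 10000/4500000000 = 0.00222222 ms.
Per-hop propagation t_prop = 4600000/210000000 = 21.9048 ms.
Pipeline fill: first packet needs 4·t_tx to clear all hops; remaining 9 packets each add one t_tx.
Total = (4+10-1)·t_tx + 4·t_prop = 13·0.00222222 + 4·21.9048 = 87.6 ms.

87.6 ms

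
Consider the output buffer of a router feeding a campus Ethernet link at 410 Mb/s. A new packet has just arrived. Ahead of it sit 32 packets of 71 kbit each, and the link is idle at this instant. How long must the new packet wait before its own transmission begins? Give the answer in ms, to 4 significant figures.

5.541 ms

Each queued packet: L/R = 71000/410000000 = 0.173171 ms.
32 queued → 5.54146 ms.
Queuing delay = 5.541 ms.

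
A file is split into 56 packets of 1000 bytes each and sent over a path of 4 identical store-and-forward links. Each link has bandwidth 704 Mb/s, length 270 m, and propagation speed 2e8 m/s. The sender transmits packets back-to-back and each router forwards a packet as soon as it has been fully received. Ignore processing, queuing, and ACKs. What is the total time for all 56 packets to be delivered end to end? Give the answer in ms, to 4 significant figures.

Per-hop transmission t_tx = L/R = 8000/704000000 = 0.0113636 ms.
Per-hop propagation t_prop = 270/200000000 = 0.00135 ms.
Pipeline fill: first packet needs 4·t_tx to clear all hops; remaining 55 packets each add one t_tx.
Total = (4+56-1)·t_tx + 4·t_prop = 59·0.0113636 + 4·0.00135 = 0.6759 ms.

0.6759 ms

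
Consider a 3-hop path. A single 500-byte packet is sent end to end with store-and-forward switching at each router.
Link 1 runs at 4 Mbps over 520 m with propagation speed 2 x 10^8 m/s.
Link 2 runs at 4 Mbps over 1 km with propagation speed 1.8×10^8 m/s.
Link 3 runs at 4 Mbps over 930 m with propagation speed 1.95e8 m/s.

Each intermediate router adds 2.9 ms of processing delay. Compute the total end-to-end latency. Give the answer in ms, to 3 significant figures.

8.81 ms

L = 500 × 8 = 4000 bits.
Transmission delay per hop = L/R = 4000/4000000 = 1 ms; 3 hops → 3 ms.
Propagation delays (d/s per hop): 0.0026, 0.00555556, 0.00476923 ms; sum = 0.0129248 ms.
Processing at 2 router(s): 2 × 2.9 ms = 5.8 ms.
End-to-end = 8.81 ms.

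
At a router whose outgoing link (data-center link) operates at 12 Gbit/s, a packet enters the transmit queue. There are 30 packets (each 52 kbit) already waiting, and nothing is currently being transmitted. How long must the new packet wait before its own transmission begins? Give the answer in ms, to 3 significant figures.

0.130 ms

Each queued packet: L/R = 52000/12000000000 = 0.00433333 ms.
30 queued → 0.13 ms.
Queuing delay = 0.130 ms.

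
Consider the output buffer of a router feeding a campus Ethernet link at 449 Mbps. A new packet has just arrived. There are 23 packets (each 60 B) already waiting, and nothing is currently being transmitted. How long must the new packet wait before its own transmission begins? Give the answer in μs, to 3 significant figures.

24.6 μs

Each queued packet: L/R = 480/449000000 = 1.06904 μs.
23 queued → 24.588 μs.
Queuing delay = 24.6 μs.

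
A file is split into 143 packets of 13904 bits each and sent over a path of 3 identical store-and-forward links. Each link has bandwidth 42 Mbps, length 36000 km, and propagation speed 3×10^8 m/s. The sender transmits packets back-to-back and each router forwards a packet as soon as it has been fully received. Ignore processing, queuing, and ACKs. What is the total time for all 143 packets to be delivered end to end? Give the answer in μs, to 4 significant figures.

Per-hop transmission t_tx = L/R = 13904/42000000 = 331.048 μs.
Per-hop propagation t_prop = 36000000/300000000 = 120000 μs.
Pipeline fill: first packet needs 3·t_tx to clear all hops; remaining 142 packets each add one t_tx.
Total = (3+143-1)·t_tx + 3·t_prop = 145·331.048 + 3·120000 = 408000 μs.

408000 μs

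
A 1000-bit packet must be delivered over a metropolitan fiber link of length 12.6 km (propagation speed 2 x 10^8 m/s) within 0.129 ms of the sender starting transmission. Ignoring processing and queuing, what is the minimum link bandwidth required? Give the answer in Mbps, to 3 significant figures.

15.2 Mbps

Propagation delay = 12600 / 200000000 = 0.063 ms.
Transmission budget = 0.129 − 0.063 = 0.066 ms.
R ≥ L / t_tx = 1000 bits / 6.6e-05 s = 15.2 Mbps.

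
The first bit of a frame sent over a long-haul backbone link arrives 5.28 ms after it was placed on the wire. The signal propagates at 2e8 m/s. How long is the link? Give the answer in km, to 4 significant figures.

1056 km

d = s × t_prop = 200000000 × 0.00528 = 1056 km.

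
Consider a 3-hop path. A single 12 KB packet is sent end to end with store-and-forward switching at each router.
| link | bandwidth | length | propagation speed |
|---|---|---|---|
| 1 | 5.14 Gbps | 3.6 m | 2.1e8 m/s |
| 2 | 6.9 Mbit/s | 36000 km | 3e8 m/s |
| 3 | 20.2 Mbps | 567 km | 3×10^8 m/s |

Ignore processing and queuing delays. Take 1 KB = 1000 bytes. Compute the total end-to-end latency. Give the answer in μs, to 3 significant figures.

141000 μs

L = 96000 bits.
Transmission delays (L/R per hop): 18.677, 13913, 4752.48 μs; sum = 18684.2 μs.
Propagation delays (d/s per hop): 0.0171429, 120000, 1890 μs; sum = 121890 μs.
End-to-end = 141000 μs.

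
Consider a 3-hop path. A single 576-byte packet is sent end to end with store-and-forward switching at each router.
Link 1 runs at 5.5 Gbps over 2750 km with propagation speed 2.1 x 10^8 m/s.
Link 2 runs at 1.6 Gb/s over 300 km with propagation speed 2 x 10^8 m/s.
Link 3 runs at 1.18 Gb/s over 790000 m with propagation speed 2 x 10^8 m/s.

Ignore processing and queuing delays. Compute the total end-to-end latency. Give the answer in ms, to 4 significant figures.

L = 576 × 8 = 4608 bits.
Transmission delays (L/R per hop): 0.000837818, 0.00288, 0.00390508 ms; sum = 0.0076229 ms.
Propagation delays (d/s per hop): 13.0952, 1.5, 3.95 ms; sum = 18.5452 ms.
End-to-end = 18.55 ms.

18.55 ms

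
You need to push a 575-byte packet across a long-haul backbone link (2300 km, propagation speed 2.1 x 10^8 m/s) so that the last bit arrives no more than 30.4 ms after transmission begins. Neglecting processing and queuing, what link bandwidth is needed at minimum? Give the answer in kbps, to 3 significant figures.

237 kbps

L = 4600 bits.
Propagation delay = 2300000 / 210000000 = 10.9524 ms.
Transmission budget = 30.4 − 10.9524 = 19.4476 ms.
R ≥ L / t_tx = 4600 bits / 0.0194476 s = 237 kbps.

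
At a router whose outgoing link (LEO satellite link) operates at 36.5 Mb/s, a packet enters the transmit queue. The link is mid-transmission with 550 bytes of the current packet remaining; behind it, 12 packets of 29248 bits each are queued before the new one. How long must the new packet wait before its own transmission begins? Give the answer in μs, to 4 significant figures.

Each queued packet: L/R = 29248/36500000 = 801.315 μs.
12 queued → 9615.78 μs.
Plus remaining 4400 bits of current packet: 120.548 μs.
Queuing delay = 9736 μs.

9736 μs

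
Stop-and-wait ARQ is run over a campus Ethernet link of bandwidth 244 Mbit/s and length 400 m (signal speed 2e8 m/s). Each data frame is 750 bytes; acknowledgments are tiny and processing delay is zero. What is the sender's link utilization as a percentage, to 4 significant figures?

t_tx = L/R = 6000/244000000 = 2.45902e-05 s.
t_prop = 400/200000000 = 2e-06 s; RTT = 4e-06 s.
Cycle = t_tx + RTT = 2.85902e-05 s.
Utilization = t_tx / cycle = 2.45902e-05/2.85902e-05 = 86.01 %.

86.01 %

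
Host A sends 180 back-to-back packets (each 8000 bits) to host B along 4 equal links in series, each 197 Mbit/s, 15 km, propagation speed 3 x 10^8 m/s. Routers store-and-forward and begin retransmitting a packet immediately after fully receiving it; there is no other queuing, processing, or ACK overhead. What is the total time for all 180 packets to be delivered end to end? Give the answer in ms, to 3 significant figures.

Per-hop transmission t_tx = L/R = 8000/197000000 = 0.0406091 ms.
Per-hop propagation t_prop = 15000/300000000 = 0.05 ms.
Pipeline fill: first packet needs 4·t_tx to clear all hops; remaining 179 packets each add one t_tx.
Total = (4+180-1)·t_tx + 4·t_prop = 183·0.0406091 + 4·0.05 = 7.63 ms.

7.63 ms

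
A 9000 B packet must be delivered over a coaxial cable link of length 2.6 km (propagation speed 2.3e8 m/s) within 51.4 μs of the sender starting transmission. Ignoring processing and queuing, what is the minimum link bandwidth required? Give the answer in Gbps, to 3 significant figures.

1.80 Gbps

L = 72000 bits.
Propagation delay = 2600 / 2.3e+08 = 11.3043 μs.
Transmission budget = 51.4 − 11.3043 = 40.0957 μs.
R ≥ L / t_tx = 72000 bits / 4.00957e-05 s = 1.80 Gbps.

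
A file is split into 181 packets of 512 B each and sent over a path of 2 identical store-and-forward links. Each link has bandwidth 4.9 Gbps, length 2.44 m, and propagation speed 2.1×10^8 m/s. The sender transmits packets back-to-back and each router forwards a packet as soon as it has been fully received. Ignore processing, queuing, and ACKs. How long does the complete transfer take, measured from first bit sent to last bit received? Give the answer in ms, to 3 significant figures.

0.152 ms

Per-hop transmission t_tx = L/R = 4096/4900000000 = 0.000835918 ms.
Per-hop propagation t_prop = 2.44/210000000 = 1.1619e-05 ms.
Pipeline fill: first packet needs 2·t_tx to clear all hops; remaining 180 packets each add one t_tx.
Total = (2+181-1)·t_tx + 2·t_prop = 182·0.000835918 + 2·1.1619e-05 = 0.152 ms.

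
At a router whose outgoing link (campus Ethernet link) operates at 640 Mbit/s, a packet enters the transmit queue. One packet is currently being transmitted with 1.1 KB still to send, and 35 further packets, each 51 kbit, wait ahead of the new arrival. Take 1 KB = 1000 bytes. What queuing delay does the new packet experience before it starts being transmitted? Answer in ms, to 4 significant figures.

Each queued packet: L/R = 51000/640000000 = 0.0796875 ms.
35 queued → 2.78906 ms.
Plus remaining 8800 bits of current packet: 0.01375 ms.
Queuing delay = 2.803 ms.

2.803 ms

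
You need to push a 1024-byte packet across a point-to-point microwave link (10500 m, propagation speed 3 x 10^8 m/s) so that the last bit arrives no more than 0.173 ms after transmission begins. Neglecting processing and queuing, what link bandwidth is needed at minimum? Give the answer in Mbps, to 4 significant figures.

59.36 Mbps

L = 8192 bits.
Propagation delay = 10500 / 300000000 = 0.035 ms.
Transmission budget = 0.173 − 0.035 = 0.138 ms.
R ≥ L / t_tx = 8192 bits / 0.000138 s = 59.36 Mbps.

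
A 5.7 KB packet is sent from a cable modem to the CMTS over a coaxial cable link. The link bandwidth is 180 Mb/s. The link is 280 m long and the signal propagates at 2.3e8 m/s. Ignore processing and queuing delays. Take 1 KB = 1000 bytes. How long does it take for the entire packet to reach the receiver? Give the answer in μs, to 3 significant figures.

L = 45600 bits.
Transmission delay = L/R = 45600 / 180000000 = 253.333 μs.
Propagation delay = d/s = 280 m / 2.3e+08 m/s = 1.21739 μs.
Total = 255 μs.

255 μs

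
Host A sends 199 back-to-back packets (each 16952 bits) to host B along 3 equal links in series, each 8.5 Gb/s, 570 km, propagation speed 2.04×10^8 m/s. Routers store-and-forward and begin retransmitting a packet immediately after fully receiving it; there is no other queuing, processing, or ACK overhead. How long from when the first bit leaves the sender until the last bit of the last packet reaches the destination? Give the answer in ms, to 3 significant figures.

Per-hop transmission t_tx = L/R = 16952/8500000000 = 0.00199435 ms.
Per-hop propagation t_prop = 570000/204000000 = 2.79412 ms.
Pipeline fill: first packet needs 3·t_tx to clear all hops; remaining 198 packets each add one t_tx.
Total = (3+199-1)·t_tx + 3·t_prop = 201·0.00199435 + 3·2.79412 = 8.78 ms.

8.78 ms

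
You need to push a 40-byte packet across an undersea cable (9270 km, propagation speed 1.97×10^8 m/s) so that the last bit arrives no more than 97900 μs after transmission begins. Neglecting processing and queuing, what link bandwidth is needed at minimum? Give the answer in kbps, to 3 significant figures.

6.29 kbps

L = 320 bits.
Propagation delay = 9270000 / 197000000 = 47055.8 μs.
Transmission budget = 97900 − 47055.8 = 50844.2 μs.
R ≥ L / t_tx = 320 bits / 0.0508442 s = 6.29 kbps.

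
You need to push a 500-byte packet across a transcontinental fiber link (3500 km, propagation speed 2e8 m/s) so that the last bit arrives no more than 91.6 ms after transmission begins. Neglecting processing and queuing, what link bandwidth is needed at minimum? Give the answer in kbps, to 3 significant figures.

54.0 kbps

L = 4000 bits.
Propagation delay = 3500000 / 200000000 = 17.5 ms.
Transmission budget = 91.6 − 17.5 = 74.1 ms.
R ≥ L / t_tx = 4000 bits / 0.0741 s = 54.0 kbps.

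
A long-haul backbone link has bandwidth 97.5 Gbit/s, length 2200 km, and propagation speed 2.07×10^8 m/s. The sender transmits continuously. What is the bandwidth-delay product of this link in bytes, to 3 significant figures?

Propagation delay = 2200000 / 2.07e+08 = 0.010628 s.
BDP = R × t_prop = 97500000000 × 0.010628 = 1036230000 bits.
In bytes: 1036230000/8 = 130000000 bytes.

130000000 bytes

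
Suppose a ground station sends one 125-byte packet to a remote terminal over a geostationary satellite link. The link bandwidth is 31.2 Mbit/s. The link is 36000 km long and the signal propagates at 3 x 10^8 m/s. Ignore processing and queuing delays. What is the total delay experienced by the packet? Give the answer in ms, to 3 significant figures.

L = 125 × 8 = 1000 bits.
Transmission delay = L/R = 1000 / 31200000 = 0.0320513 ms.
Propagation delay = d/s = 36000000 m / 300000000 m/s = 120 ms.
Total = 120 ms.

120 ms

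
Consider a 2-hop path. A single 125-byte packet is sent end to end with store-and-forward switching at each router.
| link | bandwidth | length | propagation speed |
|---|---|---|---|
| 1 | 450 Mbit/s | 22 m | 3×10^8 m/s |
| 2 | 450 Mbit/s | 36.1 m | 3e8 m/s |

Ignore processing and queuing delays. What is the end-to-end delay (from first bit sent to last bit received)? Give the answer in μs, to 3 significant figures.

4.64 μs

L = 125 × 8 = 1000 bits.
Transmission delay per hop = L/R = 1000/450000000 = 2.22222 μs; 2 hops → 4.44444 μs.
Propagation delays (d/s per hop): 0.0733333, 0.120333 μs; sum = 0.193667 μs.
End-to-end = 4.64 μs.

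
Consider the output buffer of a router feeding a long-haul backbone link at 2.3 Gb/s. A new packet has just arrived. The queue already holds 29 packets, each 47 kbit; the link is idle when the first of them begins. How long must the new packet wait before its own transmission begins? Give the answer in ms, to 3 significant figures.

Each queued packet: L/R = 47000/2300000000 = 0.0204348 ms.
29 queued → 0.592609 ms.
Queuing delay = 0.593 ms.

0.593 ms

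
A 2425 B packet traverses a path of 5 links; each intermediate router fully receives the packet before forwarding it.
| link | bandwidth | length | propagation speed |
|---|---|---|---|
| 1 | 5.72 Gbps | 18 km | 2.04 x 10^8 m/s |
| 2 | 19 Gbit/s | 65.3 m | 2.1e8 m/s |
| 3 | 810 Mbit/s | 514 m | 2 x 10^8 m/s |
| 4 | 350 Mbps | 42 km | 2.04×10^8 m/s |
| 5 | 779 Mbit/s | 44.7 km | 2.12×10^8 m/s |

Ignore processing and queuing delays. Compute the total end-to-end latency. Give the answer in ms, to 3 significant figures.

0.617 ms

L = 2425 × 8 = 19400 bits.
Transmission delays (L/R per hop): 0.00339161, 0.00102105, 0.0239506, 0.0554286, 0.0249037 ms; sum = 0.108696 ms.
Propagation delays (d/s per hop): 0.0882353, 0.000310952, 0.00257, 0.205882, 0.210849 ms; sum = 0.507848 ms.
End-to-end = 0.617 ms.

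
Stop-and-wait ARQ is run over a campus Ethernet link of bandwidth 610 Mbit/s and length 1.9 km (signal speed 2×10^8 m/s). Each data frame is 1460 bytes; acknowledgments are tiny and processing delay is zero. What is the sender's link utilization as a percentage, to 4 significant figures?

50.19 %

t_tx = L/R = 11680/610000000 = 1.91475e-05 s.
t_prop = 1900/200000000 = 9.5e-06 s; RTT = 1.9e-05 s.
Cycle = t_tx + RTT = 3.81475e-05 s.
Utilization = t_tx / cycle = 1.91475e-05/3.81475e-05 = 50.19 %.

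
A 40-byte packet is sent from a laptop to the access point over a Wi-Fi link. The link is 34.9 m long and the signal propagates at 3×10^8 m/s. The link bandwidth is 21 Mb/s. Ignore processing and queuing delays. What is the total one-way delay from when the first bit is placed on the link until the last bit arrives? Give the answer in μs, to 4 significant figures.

L = 40 × 8 = 320 bits.
Transmission delay = L/R = 320 / 21000000 = 15.2381 μs.
Propagation delay = d/s = 34.9 m / 300000000 m/s = 0.116333 μs.
Total = 15.35 μs.

15.35 μs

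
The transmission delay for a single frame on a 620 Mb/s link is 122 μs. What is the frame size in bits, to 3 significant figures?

75600 bits

L = R × t_tx = 620000000 b/s × 0.000122 s = 75640 bits.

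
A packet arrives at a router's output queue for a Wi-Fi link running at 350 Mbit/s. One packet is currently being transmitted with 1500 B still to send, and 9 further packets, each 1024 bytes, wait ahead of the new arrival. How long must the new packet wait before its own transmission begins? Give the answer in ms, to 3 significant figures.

0.245 ms

Each queued packet: L/R = 8192/350000000 = 0.0234057 ms.
9 queued → 0.210651 ms.
Plus remaining 12000 bits of current packet: 0.0342857 ms.
Queuing delay = 0.245 ms.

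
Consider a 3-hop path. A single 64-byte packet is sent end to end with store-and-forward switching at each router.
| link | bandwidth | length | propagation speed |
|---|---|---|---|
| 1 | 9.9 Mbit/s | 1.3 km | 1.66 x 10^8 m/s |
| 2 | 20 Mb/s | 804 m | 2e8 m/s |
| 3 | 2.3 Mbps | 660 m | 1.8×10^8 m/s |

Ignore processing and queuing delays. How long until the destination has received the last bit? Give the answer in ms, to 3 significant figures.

0.315 ms

L = 64 × 8 = 512 bits.
Transmission delays (L/R per hop): 0.0517172, 0.0256, 0.222609 ms; sum = 0.299926 ms.
Propagation delays (d/s per hop): 0.00783133, 0.00402, 0.00366667 ms; sum = 0.015518 ms.
End-to-end = 0.315 ms.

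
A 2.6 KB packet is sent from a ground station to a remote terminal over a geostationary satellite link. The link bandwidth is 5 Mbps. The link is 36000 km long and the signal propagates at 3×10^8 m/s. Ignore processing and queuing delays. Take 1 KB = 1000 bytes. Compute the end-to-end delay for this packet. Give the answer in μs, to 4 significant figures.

L = 20800 bits.
Transmission delay = L/R = 20800 / 5000000 = 4160 μs.
Propagation delay = d/s = 36000000 m / 300000000 m/s = 120000 μs.
Total = 124200 μs.

124200 μs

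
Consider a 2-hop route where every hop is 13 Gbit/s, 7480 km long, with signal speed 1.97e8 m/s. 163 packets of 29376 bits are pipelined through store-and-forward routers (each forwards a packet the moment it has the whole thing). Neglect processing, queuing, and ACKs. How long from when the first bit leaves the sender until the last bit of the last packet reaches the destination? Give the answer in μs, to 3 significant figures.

Per-hop transmission t_tx = L/R = 29376/13000000000 = 2.25969 μs.
Per-hop propagation t_prop = 7480000/197000000 = 37969.5 μs.
Pipeline fill: first packet needs 2·t_tx to clear all hops; remaining 162 packets each add one t_tx.
Total = (2+163-1)·t_tx + 2·t_prop = 164·2.25969 + 2·37969.5 = 76300 μs.

76300 μs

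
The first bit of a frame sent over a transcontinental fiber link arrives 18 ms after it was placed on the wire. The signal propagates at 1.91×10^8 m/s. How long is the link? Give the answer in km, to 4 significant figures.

3438 km

d = s × t_prop = 191000000 × 0.018 = 3438 km.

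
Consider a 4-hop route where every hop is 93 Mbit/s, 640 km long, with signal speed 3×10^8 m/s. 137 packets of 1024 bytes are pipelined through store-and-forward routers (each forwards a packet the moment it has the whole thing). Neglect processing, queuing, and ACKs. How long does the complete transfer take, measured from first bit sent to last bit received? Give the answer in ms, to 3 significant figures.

Per-hop transmission t_tx = L/R = 8192/93000000 = 0.088086 ms.
Per-hop propagation t_prop = 640000/300000000 = 2.13333 ms.
Pipeline fill: first packet needs 4·t_tx to clear all hops; remaining 136 packets each add one t_tx.
Total = (4+137-1)·t_tx + 4·t_prop = 140·0.088086 + 4·2.13333 = 20.9 ms.

20.9 ms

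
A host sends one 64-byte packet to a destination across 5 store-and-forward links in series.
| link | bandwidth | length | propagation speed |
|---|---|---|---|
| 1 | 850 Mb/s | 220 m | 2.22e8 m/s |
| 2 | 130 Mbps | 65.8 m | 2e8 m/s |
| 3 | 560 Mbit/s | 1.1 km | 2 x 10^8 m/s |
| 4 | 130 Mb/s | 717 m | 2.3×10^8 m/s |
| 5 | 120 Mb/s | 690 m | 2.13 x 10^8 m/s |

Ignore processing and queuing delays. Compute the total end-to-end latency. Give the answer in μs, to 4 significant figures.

26.84 μs

L = 64 × 8 = 512 bits.
Transmission delays (L/R per hop): 0.602353, 3.93846, 0.914286, 3.93846, 4.26667 μs; sum = 13.6602 μs.
Propagation delays (d/s per hop): 0.990991, 0.329, 5.5, 3.11739, 3.23944 μs; sum = 13.1768 μs.
End-to-end = 26.84 μs.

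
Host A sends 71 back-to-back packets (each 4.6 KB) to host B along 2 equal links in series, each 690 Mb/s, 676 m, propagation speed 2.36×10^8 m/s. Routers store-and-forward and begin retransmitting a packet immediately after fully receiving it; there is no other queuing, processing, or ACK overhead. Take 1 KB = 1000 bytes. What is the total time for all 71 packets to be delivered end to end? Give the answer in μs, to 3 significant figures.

Per-hop transmission t_tx = L/R = 36800/690000000 = 53.3333 μs.
Per-hop propagation t_prop = 676/236000000 = 2.86441 μs.
Pipeline fill: first packet needs 2·t_tx to clear all hops; remaining 70 packets each add one t_tx.
Total = (2+71-1)·t_tx + 2·t_prop = 72·53.3333 + 2·2.86441 = 3850 μs.

3850 μs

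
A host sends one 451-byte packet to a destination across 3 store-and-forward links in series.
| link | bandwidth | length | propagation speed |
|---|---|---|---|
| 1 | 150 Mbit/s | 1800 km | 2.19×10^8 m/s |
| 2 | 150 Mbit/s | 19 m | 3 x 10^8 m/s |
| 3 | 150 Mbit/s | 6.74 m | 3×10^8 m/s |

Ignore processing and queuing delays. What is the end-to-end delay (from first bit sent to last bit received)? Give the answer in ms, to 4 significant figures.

L = 451 × 8 = 3608 bits.
Transmission delay per hop = L/R = 3608/150000000 = 0.0240533 ms; 3 hops → 0.07216 ms.
Propagation delays (d/s per hop): 8.21918, 6.33333e-05, 2.24667e-05 ms; sum = 8.21926 ms.
End-to-end = 8.291 ms.

8.291 ms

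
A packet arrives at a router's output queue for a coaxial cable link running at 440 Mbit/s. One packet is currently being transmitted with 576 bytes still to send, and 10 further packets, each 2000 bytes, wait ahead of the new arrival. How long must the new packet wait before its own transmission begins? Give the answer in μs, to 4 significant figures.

Each queued packet: L/R = 16000/440000000 = 36.3636 μs.
10 queued → 363.636 μs.
Plus remaining 4608 bits of current packet: 10.4727 μs.
Queuing delay = 374.1 μs.

374.1 μs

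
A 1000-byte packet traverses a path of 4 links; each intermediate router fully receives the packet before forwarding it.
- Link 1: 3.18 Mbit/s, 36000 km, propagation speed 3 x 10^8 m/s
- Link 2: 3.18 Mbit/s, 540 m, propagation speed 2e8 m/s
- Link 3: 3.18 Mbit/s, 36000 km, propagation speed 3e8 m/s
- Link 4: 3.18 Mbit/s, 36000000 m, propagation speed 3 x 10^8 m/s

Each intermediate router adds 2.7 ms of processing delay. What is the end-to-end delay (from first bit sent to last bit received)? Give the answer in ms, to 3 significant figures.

L = 1000 × 8 = 8000 bits.
Transmission delay per hop = L/R = 8000/3180000 = 2.51572 ms; 4 hops → 10.0629 ms.
Propagation delays (d/s per hop): 120, 0.0027, 120, 120 ms; sum = 360.003 ms.
Processing at 3 router(s): 3 × 2.7 ms = 8.1 ms.
End-to-end = 378 ms.

378 ms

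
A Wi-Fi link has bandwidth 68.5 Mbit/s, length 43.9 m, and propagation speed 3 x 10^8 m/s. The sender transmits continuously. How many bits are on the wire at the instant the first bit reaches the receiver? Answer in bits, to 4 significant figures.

10.02 bits

Propagation delay = 43.9 / 300000000 = 1.46333e-07 s.
BDP = R × t_prop = 68500000 × 1.46333e-07 = 10.0238 bits.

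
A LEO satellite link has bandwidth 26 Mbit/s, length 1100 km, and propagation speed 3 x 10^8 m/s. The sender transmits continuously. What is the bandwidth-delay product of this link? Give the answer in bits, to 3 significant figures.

95300 bits

Propagation delay = 1100000 / 300000000 = 0.00366667 s.
BDP = R × t_prop = 26000000 × 0.00366667 = 95333.3 bits.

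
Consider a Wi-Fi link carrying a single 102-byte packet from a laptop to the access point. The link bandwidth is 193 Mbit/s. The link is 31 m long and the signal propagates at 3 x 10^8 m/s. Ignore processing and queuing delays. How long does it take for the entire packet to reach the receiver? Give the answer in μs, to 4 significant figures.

L = 102 × 8 = 816 bits.
Transmission delay = L/R = 816 / 193000000 = 4.22798 μs.
Propagation delay = d/s = 31 m / 300000000 m/s = 0.103333 μs.
Total = 4.331 μs.

4.331 μs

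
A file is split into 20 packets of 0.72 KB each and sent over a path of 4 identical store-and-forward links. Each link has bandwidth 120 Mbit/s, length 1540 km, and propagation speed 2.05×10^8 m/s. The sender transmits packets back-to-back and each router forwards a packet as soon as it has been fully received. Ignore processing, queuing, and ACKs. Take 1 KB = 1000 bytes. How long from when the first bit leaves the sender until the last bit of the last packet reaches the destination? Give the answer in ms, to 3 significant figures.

Per-hop transmission t_tx = L/R = 5760/120000000 = 0.048 ms.
Per-hop propagation t_prop = 1540000/2.05e+08 = 7.5122 ms.
Pipeline fill: first packet needs 4·t_tx to clear all hops; remaining 19 packets each add one t_tx.
Total = (4+20-1)·t_tx + 4·t_prop = 23·0.048 + 4·7.5122 = 31.2 ms.

31.2 ms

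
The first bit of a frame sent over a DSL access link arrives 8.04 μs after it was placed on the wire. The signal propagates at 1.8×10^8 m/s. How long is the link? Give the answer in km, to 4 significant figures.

1.447 km

d = s × t_prop = 180000000 × 8.04e-06 = 1.447 km.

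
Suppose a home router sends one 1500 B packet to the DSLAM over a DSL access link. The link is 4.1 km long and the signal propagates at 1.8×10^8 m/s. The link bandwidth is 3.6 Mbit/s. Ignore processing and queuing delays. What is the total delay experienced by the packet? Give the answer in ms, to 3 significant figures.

L = 1500 × 8 = 12000 bits.
Transmission delay = L/R = 12000 / 3600000 = 3.33333 ms.
Propagation delay = d/s = 4100 m / 180000000 m/s = 0.0227778 ms.
Total = 3.36 ms.

3.36 ms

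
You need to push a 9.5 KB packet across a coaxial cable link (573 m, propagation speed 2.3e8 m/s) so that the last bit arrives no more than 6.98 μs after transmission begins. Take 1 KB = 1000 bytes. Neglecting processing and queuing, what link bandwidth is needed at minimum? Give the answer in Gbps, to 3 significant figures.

L = 76000 bits.
Propagation delay = 573 / 2.3e+08 = 2.4913 μs.
Transmission budget = 6.98 − 2.4913 = 4.4887 μs.
R ≥ L / t_tx = 76000 bits / 4.4887e-06 s = 16.9 Gbps.

16.9 Gbps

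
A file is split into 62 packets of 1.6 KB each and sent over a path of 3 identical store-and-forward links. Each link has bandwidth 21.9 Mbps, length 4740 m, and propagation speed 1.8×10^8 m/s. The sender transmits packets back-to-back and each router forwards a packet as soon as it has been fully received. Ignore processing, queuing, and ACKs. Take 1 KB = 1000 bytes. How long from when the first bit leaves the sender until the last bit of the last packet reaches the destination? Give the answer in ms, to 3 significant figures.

37.5 ms

Per-hop transmission t_tx = L/R = 12800/21900000 = 0.584475 ms.
Per-hop propagation t_prop = 4740/180000000 = 0.0263333 ms.
Pipeline fill: first packet needs 3·t_tx to clear all hops; remaining 61 packets each add one t_tx.
Total = (3+62-1)·t_tx + 3·t_prop = 64·0.584475 + 3·0.0263333 = 37.5 ms.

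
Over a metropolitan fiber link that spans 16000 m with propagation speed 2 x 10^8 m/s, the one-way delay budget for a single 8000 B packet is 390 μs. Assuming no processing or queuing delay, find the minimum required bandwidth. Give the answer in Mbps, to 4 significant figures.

L = 64000 bits.
Propagation delay = 16000 / 200000000 = 80 μs.
Transmission budget = 390 − 80 = 310 μs.
R ≥ L / t_tx = 64000 bits / 0.00031 s = 206.5 Mbps.

206.5 Mbps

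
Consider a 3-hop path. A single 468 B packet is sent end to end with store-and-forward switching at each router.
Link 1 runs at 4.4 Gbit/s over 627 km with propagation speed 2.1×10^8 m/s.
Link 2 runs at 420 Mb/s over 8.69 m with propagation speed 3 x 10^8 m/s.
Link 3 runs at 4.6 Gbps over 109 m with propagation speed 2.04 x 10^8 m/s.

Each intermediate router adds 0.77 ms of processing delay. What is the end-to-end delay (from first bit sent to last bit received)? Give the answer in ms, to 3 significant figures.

4.54 ms

L = 468 × 8 = 3744 bits.
Transmission delays (L/R per hop): 0.000850909, 0.00891429, 0.000813913 ms; sum = 0.0105791 ms.
Propagation delays (d/s per hop): 2.98571, 2.89667e-05, 0.000534314 ms; sum = 2.98628 ms.
Processing at 2 router(s): 2 × 0.77 ms = 1.54 ms.
End-to-end = 4.54 ms.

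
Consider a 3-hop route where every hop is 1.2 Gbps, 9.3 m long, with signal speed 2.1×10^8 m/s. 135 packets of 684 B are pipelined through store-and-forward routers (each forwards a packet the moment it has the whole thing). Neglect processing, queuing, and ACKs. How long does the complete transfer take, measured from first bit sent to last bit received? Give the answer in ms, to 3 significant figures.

0.625 ms

Per-hop transmission t_tx = L/R = 5472/1200000000 = 0.00456 ms.
Per-hop propagation t_prop = 9.3/210000000 = 4.42857e-05 ms.
Pipeline fill: first packet needs 3·t_tx to clear all hops; remaining 134 packets each add one t_tx.
Total = (3+135-1)·t_tx + 3·t_prop = 137·0.00456 + 3·4.42857e-05 = 0.625 ms.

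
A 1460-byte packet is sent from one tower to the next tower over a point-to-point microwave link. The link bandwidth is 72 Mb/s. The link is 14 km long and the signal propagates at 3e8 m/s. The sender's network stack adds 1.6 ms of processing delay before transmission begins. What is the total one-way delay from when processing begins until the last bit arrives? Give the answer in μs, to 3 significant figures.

1810 μs

L = 1460 × 8 = 11680 bits.
Transmission delay = L/R = 11680 / 72000000 = 162.222 μs.
Propagation delay = d/s = 14000 m / 300000000 m/s = 46.6667 μs.
Plus processing delay 1.6 ms = 1600 μs.
Total = 1810 μs.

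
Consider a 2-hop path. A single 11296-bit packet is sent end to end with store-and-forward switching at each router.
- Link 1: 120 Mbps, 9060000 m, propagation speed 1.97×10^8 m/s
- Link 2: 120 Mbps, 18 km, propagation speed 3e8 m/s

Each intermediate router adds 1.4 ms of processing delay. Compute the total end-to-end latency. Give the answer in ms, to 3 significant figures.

47.6 ms

Transmission delay per hop = L/R = 11296/120000000 = 0.0941333 ms; 2 hops → 0.188267 ms.
Propagation delays (d/s per hop): 45.9898, 0.06 ms; sum = 46.0498 ms.
Processing at 1 router(s): 1 × 1.4 ms = 1.4 ms.
End-to-end = 47.6 ms.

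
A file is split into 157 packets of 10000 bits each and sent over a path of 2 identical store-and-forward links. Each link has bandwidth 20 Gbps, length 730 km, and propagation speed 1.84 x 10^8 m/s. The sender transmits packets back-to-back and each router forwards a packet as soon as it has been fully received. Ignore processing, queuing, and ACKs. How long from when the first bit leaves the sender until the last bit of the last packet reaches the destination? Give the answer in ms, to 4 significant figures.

Per-hop transmission t_tx = L/R = 10000/20000000000 = 0.0005 ms.
Per-hop propagation t_prop = 730000/184000000 = 3.96739 ms.
Pipeline fill: first packet needs 2·t_tx to clear all hops; remaining 156 packets each add one t_tx.
Total = (2+157-1)·t_tx + 2·t_prop = 158·0.0005 + 2·3.96739 = 8.014 ms.

8.014 ms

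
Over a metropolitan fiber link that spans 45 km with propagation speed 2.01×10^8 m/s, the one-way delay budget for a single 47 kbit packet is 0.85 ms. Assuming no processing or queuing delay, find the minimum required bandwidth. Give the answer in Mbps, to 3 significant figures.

75.1 Mbps

Propagation delay = 45000 / 2.01e+08 = 0.223881 ms.
Transmission budget = 0.85 − 0.223881 = 0.626119 ms.
R ≥ L / t_tx = 47000 bits / 0.000626119 s = 75.1 Mbps.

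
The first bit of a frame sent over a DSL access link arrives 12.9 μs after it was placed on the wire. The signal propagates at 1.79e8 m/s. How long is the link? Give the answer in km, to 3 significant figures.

d = s × t_prop = 179000000 × 1.29e-05 = 2.31 km.

2.31 km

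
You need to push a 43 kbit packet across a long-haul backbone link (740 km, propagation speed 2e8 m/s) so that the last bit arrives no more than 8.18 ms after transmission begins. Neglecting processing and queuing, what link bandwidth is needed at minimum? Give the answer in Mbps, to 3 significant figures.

Propagation delay = 740000 / 200000000 = 3.7 ms.
Transmission budget = 8.18 − 3.7 = 4.48 ms.
R ≥ L / t_tx = 43000 bits / 0.00448 s = 9.60 Mbps.

9.60 Mbps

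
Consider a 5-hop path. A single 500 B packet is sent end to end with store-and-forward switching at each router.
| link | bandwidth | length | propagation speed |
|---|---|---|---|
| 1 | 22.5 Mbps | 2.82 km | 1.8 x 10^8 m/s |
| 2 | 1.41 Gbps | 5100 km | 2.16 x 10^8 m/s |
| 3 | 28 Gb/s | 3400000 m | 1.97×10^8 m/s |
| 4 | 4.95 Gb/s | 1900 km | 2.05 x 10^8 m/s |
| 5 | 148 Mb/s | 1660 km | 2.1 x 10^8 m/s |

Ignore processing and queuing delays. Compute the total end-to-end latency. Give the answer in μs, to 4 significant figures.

L = 500 × 8 = 4000 bits.
Transmission delays (L/R per hop): 177.778, 2.83688, 0.142857, 0.808081, 27.027 μs; sum = 208.593 μs.
Propagation delays (d/s per hop): 15.6667, 23611.1, 17258.9, 9268.29, 7904.76 μs; sum = 58058.7 μs.
End-to-end = 58270 μs.

58270 μs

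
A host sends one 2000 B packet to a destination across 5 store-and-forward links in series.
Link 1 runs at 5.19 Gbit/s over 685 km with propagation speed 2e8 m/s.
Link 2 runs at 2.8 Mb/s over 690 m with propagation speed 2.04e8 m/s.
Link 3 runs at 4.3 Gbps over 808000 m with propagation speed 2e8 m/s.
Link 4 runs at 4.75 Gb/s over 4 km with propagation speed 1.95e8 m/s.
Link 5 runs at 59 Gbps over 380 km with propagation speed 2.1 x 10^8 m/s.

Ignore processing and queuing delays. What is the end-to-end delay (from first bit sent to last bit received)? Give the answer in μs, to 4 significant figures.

L = 2000 × 8 = 16000 bits.
Transmission delays (L/R per hop): 3.08285, 5714.29, 3.72093, 3.36842, 0.271186 μs; sum = 5724.73 μs.
Propagation delays (d/s per hop): 3425, 3.38235, 4040, 20.5128, 1809.52 μs; sum = 9298.42 μs.
End-to-end = 15020 μs.

15020 μs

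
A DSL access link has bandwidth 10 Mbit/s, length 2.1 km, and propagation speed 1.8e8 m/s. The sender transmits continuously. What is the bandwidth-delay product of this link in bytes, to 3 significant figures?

14.6 bytes

Propagation delay = 2100 / 180000000 = 1.16667e-05 s.
BDP = R × t_prop = 10000000 × 1.16667e-05 = 116.667 bits.
In bytes: 116.667/8 = 14.6 bytes.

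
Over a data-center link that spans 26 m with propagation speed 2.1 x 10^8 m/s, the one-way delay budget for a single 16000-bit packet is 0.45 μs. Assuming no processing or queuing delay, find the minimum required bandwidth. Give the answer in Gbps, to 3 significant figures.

49.1 Gbps

Propagation delay = 26 / 210000000 = 0.12381 μs.
Transmission budget = 0.45 − 0.12381 = 0.32619 μs.
R ≥ L / t_tx = 16000 bits / 3.2619e-07 s = 49.1 Gbps.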